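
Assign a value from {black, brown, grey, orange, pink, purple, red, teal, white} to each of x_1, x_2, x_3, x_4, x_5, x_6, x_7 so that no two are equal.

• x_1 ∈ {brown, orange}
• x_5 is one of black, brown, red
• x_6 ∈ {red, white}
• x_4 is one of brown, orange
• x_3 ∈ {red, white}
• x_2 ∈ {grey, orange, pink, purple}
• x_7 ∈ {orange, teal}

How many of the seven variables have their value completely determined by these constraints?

x_1 and x_4 share exactly the 2 values {brown, orange}; by pigeonhole those values go to them, so strike brown, orange from x_2, x_5, x_7.
That leaves x_7 = teal.
The 2 variables x_3 and x_6 are confined to {red, white}, which locks those values in; drop them from x_5.
x_5's domain is down to {black}, so x_5 = black.
Determined: x_5=black, x_7=teal. The other variables each still have more than one consistent value. That makes 2.

2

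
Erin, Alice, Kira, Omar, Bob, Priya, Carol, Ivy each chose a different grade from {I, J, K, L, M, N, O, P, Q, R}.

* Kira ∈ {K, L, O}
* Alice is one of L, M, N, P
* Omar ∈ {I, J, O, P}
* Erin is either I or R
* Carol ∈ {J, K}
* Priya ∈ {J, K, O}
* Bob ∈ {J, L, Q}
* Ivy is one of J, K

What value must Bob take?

Q

The 2 variables Carol and Ivy are confined to {J, K}, which locks those values in; drop them from Kira, Omar, Bob, Priya.
Priya has just one choice, so Priya = O. Remove O from Kira, Omar.
Kira must be L (only option left). Strike L from Alice, Bob.
So Bob = Q.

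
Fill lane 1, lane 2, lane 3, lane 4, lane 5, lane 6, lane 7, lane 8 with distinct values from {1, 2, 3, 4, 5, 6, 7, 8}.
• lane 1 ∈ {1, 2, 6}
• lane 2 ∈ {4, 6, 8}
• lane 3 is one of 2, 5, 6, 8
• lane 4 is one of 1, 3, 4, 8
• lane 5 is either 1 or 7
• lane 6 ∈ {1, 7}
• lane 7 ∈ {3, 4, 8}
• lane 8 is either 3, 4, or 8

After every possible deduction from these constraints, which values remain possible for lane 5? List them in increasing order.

1, 7

Among the 8 variables, 5 fits only lane 3 (and all 8 values in {1, 2, 3, 4, 5, 6, 7, 8} must be used), so lane 3 = 5.
The 7 still-open variables together cover exactly {1, 2, 3, 4, 6, 7, 8} — 7 values for 7 variables — and 2 appears only in lane 1's list, so lane 1 = 2.
The 6 still-open variables together cover exactly {1, 3, 4, 6, 7, 8} — 6 values for 6 variables — and 6 appears only in lane 2's list, so lane 2 = 6.
lane 5 and lane 6 share exactly the 2 values {1, 7}; by pigeonhole those values go to them, so strike 1, 7 from lane 4.
No further eliminations apply; lane 5 can still be any of 1, 7.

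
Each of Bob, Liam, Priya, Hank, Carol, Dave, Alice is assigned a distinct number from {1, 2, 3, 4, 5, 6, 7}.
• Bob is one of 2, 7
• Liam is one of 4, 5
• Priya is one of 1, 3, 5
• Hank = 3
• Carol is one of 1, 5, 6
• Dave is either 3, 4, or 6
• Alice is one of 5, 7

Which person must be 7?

Alice

Hank has just one choice, so Hank = 3. Remove 3 from Priya, Dave.
Among the 6 still-open variables, 2 fits only Bob (and all 6 values in {1, 2, 4, 5, 6, 7} must be used), so Bob = 2.
Among the 5 still-open variables, 7 fits only Alice (and all 5 values in {1, 4, 5, 6, 7} must be used), so Alice = 7.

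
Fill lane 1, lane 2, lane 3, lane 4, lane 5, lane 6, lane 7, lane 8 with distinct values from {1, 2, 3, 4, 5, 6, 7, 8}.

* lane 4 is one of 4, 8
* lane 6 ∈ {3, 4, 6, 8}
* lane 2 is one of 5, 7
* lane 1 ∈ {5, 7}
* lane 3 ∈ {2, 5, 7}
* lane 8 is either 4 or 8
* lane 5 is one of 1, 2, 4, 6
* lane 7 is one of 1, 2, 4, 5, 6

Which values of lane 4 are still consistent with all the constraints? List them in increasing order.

Among the 8 variables, 3 fits only lane 6 (and all 8 values in {1, 2, 3, 4, 5, 6, 7, 8} must be used), so lane 6 = 3.
The 2 variables lane 1 and lane 2 are confined to {5, 7}, which locks those values in; drop them from lane 3, lane 7.
lane 3's domain is down to {2}, so lane 3 = 2. Strike 2 from lane 5, lane 7.
The 2 variables lane 4 and lane 8 are confined to {4, 8}, which locks those values in; drop them from lane 5, lane 7.
No further eliminations apply; lane 4 can still be any of 4, 8.

4, 8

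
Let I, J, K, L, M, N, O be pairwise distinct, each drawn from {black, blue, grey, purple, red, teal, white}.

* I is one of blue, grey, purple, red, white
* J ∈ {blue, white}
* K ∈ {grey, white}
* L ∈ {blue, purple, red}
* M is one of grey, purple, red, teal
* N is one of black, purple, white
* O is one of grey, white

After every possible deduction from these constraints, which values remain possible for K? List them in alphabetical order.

The 7 variables draw from only 7 values {black, blue, grey, purple, red, teal, white}, so each is used; only N can be black, hence N = black.
The 6 still-open variables draw from only 6 values {blue, grey, purple, red, teal, white}, so each is used; only M can be teal, hence M = teal.
K and O between them cover only {grey, white} — a naked pair. Remove those values from I, J.
J must be blue (only option left). Strike blue from I, L.
No further eliminations apply; K can still be any of grey, white.

grey, white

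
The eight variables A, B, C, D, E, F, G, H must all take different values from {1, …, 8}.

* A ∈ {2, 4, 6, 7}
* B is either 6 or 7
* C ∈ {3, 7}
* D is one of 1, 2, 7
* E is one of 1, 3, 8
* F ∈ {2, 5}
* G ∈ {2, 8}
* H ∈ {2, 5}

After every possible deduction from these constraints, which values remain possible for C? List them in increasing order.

The 8 variables together cover exactly {1, 2, 3, 4, 5, 6, 7, 8} — 8 values for 8 variables — and 4 appears only in A's list, so A = 4.
Among the 7 still-open variables, 6 fits only B (and all 7 values in {1, 2, 3, 5, 6, 7, 8} must be used), so B = 6.
F and H between them cover only {2, 5} — a naked pair. Remove those values from D, G.
G has just one choice, so G = 8. Strike 8 from E.
No further eliminations apply; C can still be any of 3, 7.

3, 7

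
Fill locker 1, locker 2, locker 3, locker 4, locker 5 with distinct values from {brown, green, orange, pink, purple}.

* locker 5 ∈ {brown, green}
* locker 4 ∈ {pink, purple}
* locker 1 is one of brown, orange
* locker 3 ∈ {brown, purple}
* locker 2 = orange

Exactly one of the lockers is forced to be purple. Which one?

locker 2 has just one choice, so locker 2 = orange. Strike orange from locker 1.
That leaves locker 1 = brown. Remove brown from locker 3, locker 5.
So purple goes to locker 3.

locker 3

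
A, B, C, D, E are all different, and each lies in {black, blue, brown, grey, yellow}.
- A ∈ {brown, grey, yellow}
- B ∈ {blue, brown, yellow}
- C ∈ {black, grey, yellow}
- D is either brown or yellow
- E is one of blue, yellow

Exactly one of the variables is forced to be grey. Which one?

Among the 5 variables, black fits only C (and all 5 values in {black, blue, brown, grey, yellow} must be used), so C = black.
The 4 still-open variables draw from only 4 values {blue, brown, grey, yellow}, so each is used; only A can be grey, hence A = grey.

A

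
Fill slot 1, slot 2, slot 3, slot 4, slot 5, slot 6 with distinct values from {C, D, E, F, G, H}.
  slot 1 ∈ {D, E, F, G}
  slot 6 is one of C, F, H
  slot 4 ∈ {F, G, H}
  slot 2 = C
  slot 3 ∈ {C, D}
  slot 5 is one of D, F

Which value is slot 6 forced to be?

slot 2's domain is down to {C}, so slot 2 = C. Strike C from slot 3, slot 6.
slot 3 must be D (only option left). Strike D from slot 1, slot 5.
slot 5's domain is down to {F}, so slot 5 = F. Eliminate F elsewhere: slot 1, slot 4, slot 6.
So slot 6 = H.

H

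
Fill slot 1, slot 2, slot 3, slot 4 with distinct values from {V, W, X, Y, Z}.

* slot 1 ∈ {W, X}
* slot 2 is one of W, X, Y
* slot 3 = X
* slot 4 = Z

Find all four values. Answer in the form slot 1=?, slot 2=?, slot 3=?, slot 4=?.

slot 3 must be X (only option left). Remove X from slot 1, slot 2.
slot 4's domain is down to {Z}, so slot 4 = Z.
slot 1's domain is down to {W}, so slot 1 = W. So slot 2 can't be W.
That leaves slot 2 = Y.

slot 1=W, slot 2=Y, slot 3=X, slot 4=Z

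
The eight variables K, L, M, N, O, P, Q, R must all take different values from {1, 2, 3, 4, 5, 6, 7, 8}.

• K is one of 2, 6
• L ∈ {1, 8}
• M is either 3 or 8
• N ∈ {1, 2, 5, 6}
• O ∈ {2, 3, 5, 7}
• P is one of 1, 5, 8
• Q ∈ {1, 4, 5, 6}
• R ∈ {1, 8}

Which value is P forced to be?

5

The 8 variables draw from only 8 values {1, 2, 3, 4, 5, 6, 7, 8}, so each is used; only Q can be 4, hence Q = 4.
Among the 7 still-open variables, 7 fits only O (and all 7 values in {1, 2, 3, 5, 6, 7, 8} must be used), so O = 7.
Among the 6 still-open variables, 3 fits only M (and all 6 values in {1, 2, 3, 5, 6, 8} must be used), so M = 3.
L and R share exactly the 2 values {1, 8}; by pigeonhole those values go to them, so strike 1, 8 from N, P.
So P = 5.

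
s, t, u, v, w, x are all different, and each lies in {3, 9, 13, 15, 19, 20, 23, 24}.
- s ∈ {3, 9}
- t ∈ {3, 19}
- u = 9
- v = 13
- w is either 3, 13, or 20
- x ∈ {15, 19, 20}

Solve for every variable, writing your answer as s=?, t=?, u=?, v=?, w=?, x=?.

u must be 9 (only option left). Eliminate 9 elsewhere: s.
v has just one choice, so v = 13. Remove 13 from w.
s has just one choice, so s = 3. So t, w can't be 3.
t has just one choice, so t = 19. Eliminate 19 elsewhere: x.
w's domain is down to {20}, so w = 20. Remove 20 from x.
x's domain is down to {15}, so x = 15.

s=3, t=19, u=9, v=13, w=20, x=15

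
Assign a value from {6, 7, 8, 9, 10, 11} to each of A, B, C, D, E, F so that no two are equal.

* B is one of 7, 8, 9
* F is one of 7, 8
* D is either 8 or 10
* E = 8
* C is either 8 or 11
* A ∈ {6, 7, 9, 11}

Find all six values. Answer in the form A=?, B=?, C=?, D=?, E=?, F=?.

E's domain is down to {8}, so E = 8. So B, C, D, F can't be 8.
F must be 7 (only option left). Strike 7 from A, B.
That leaves B = 9. So A can't be 9.
C must be 11 (only option left). So A can't be 11.
D has just one choice, so D = 10.
A has just one choice, so A = 6.

A=6, B=9, C=11, D=10, E=8, F=7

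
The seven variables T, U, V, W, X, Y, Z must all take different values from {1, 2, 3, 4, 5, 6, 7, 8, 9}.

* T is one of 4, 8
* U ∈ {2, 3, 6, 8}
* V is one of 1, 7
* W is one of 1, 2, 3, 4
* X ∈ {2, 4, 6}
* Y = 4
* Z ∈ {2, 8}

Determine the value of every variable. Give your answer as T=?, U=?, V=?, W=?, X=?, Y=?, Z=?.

Y has just one choice, so Y = 4. Eliminate 4 elsewhere: T, W, X.
T has just one choice, so T = 8. Eliminate 8 elsewhere: U, Z.
Z must be 2 (only option left). Strike 2 from U, W, X.
That leaves X = 6. Eliminate 6 elsewhere: U.
U has just one choice, so U = 3. Eliminate 3 elsewhere: W.
W must be 1 (only option left). So V can't be 1.
V's domain is down to {7}, so V = 7.

T=8, U=3, V=7, W=1, X=6, Y=4, Z=2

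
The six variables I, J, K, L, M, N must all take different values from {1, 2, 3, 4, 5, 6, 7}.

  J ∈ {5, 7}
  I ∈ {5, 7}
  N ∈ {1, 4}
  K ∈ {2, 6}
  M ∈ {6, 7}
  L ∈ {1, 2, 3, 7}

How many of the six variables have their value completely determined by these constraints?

2

I and J between them cover only {5, 7} — a naked pair. Remove those values from L, M.
That leaves M = 6. Strike 6 from K.
K has just one choice, so K = 2. So L can't be 2.
Determined: K=2, M=6. The other variables each still have more than one consistent value. That makes 2.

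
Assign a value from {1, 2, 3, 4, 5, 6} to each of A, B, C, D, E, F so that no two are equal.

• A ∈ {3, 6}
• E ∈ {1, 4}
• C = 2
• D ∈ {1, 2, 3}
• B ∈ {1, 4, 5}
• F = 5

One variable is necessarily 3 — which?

C must be 2 (only option left). Eliminate 2 elsewhere: D.
F has just one choice, so F = 5. So B can't be 5.
The 4 still-open variables draw from only 4 values {1, 3, 4, 6}, so each is used; only A can be 6, hence A = 6.
The 3 still-open variables together cover exactly {1, 3, 4} — 3 values for 3 variables — and 3 appears only in D's list, so D = 3.

D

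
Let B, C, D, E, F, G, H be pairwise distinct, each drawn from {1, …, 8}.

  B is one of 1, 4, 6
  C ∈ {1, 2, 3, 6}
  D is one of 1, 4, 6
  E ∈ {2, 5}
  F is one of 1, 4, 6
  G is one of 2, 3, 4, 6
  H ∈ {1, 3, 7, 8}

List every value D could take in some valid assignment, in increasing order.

1, 4, 6

B, D, F share exactly the 3 values {1, 4, 6}; by pigeonhole those values go to them, so strike 1, 4, 6 from C, G, H.
C and G between them cover only {2, 3} — a naked pair. Remove those values from E, H.
E's domain is down to {5}, so E = 5.
No further eliminations apply; D can still be any of 1, 4, 6.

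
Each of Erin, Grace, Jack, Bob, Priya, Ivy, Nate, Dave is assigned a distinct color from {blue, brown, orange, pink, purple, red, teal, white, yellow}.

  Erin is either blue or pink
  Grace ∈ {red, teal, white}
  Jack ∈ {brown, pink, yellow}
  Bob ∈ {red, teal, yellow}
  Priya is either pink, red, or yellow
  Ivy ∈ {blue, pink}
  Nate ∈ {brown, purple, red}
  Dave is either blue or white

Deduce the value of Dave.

Among the 8 variables, purple fits only Nate (and all 8 values in {blue, brown, pink, purple, red, teal, white, yellow} must be used), so Nate = purple.
The 7 still-open variables together cover exactly {blue, brown, pink, red, teal, white, yellow} — 7 values for 7 variables — and brown appears only in Jack's list, so Jack = brown.
The 2 variables Erin and Ivy are confined to {blue, pink}, which locks those values in; drop them from Priya, Dave.
So Dave = white.

white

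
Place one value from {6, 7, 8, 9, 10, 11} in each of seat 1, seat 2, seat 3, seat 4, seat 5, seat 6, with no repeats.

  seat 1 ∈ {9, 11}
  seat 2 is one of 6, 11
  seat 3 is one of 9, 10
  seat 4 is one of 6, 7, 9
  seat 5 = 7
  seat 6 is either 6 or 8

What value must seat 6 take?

8

seat 5 has just one choice, so seat 5 = 7. Remove 7 from seat 4.
Among the 5 still-open variables, 8 fits only seat 6 (and all 5 values in {6, 8, 9, 10, 11} must be used), so seat 6 = 8.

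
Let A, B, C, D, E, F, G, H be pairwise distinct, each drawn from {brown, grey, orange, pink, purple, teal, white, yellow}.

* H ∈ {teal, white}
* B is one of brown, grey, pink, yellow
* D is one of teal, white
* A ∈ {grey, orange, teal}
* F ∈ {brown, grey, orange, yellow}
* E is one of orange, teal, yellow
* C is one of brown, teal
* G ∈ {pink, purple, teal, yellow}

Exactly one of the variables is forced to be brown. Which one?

Among the 8 variables, purple fits only G (and all 8 values in {brown, grey, orange, pink, purple, teal, white, yellow} must be used), so G = purple.
The 7 still-open variables draw from only 7 values {brown, grey, orange, pink, teal, white, yellow}, so each is used; only B can be pink, hence B = pink.
D and H share exactly the 2 values {teal, white}; by pigeonhole those values go to them, so strike teal, white from A, C, E.
So brown goes to C.

C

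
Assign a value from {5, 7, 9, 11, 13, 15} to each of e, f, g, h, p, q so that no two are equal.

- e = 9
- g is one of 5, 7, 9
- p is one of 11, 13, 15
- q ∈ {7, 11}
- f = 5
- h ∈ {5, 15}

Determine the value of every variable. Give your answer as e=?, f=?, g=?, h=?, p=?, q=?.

e=9, f=5, g=7, h=15, p=13, q=11

e has just one choice, so e = 9. So g can't be 9.
f's domain is down to {5}, so f = 5. So g, h can't be 5.
g's domain is down to {7}, so g = 7. Remove 7 from q.
That leaves h = 15. So p can't be 15.
q's domain is down to {11}, so q = 11. Strike 11 from p.
p must be 13 (only option left).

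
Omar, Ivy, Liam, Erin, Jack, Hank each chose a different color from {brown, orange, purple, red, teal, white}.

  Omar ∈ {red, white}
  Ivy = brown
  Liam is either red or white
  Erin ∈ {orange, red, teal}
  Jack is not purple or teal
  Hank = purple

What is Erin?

teal

Ivy has just one choice, so Ivy = brown. So Jack can't be brown.
Hank has just one choice, so Hank = purple.
The 4 still-open variables together cover exactly {orange, red, teal, white} — 4 values for 4 variables — and teal appears only in Erin's list, so Erin = teal.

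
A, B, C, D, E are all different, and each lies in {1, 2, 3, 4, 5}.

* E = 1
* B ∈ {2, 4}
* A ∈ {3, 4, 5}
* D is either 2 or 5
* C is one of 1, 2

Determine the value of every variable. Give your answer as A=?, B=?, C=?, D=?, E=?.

E must be 1 (only option left). Remove 1 from C.
That leaves C = 2. Eliminate 2 elsewhere: B, D.
D's domain is down to {5}, so D = 5. So A can't be 5.
B must be 4 (only option left). Strike 4 from A.
A's domain is down to {3}, so A = 3.

A=3, B=4, C=2, D=5, E=1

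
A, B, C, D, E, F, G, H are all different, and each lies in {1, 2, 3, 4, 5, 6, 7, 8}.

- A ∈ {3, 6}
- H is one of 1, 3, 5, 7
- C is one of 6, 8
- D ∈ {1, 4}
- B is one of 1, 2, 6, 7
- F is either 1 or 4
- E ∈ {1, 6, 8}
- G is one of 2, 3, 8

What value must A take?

3

The 8 variables draw from only 8 values {1, 2, 3, 4, 5, 6, 7, 8}, so each is used; only H can be 5, hence H = 5.
Among the 7 still-open variables, 7 fits only B (and all 7 values in {1, 2, 3, 4, 6, 7, 8} must be used), so B = 7.
Among the 6 still-open variables, 2 fits only G (and all 6 values in {1, 2, 3, 4, 6, 8} must be used), so G = 2.
Among the 5 still-open variables, 3 fits only A (and all 5 values in {1, 3, 4, 6, 8} must be used), so A = 3.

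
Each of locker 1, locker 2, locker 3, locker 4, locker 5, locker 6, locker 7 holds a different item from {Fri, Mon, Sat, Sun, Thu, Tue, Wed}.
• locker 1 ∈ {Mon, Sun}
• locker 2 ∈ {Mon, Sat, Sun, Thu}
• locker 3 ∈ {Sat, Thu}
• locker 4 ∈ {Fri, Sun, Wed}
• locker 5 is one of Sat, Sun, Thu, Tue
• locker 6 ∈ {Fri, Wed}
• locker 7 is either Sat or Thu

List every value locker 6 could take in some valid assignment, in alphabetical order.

Fri, Wed

The 7 variables draw from only 7 values {Fri, Mon, Sat, Sun, Thu, Tue, Wed}, so each is used; only locker 5 can be Tue, hence locker 5 = Tue.
locker 3 and locker 7 between them cover only {Sat, Thu} — a naked pair. Remove those values from locker 2.
locker 1 and locker 2 between them cover only {Mon, Sun} — a naked pair. Remove those values from locker 4.
No further eliminations apply; locker 6 can still be any of Fri, Wed.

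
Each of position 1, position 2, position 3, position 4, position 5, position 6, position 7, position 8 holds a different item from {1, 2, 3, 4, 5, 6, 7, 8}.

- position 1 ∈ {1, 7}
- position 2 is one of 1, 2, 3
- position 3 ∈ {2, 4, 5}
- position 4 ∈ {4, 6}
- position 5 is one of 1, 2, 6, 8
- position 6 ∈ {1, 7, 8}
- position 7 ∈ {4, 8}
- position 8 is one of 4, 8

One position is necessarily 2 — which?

The 8 variables together cover exactly {1, 2, 3, 4, 5, 6, 7, 8} — 8 values for 8 variables — and 3 appears only in position 2's list, so position 2 = 3.
Among the 7 still-open variables, 5 fits only position 3 (and all 7 values in {1, 2, 4, 5, 6, 7, 8} must be used), so position 3 = 5.
The 6 still-open variables together cover exactly {1, 2, 4, 6, 7, 8} — 6 values for 6 variables — and 2 appears only in position 5's list, so position 5 = 2.

position 5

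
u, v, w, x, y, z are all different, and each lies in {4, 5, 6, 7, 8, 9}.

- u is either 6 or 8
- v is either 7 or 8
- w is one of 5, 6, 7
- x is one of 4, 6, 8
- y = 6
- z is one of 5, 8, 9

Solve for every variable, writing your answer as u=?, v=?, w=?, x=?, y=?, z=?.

y's domain is down to {6}, so y = 6. Remove 6 from u, w, x.
u's domain is down to {8}, so u = 8. Remove 8 from v, x, z.
v must be 7 (only option left). Remove 7 from w.
w's domain is down to {5}, so w = 5. So z can't be 5.
x has just one choice, so x = 4.
z has just one choice, so z = 9.

u=8, v=7, w=5, x=4, y=6, z=9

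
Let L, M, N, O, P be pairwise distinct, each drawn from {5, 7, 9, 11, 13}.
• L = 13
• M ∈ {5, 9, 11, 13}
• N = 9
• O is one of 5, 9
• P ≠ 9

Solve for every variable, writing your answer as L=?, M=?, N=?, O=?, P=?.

L=13, M=11, N=9, O=5, P=7

L must be 13 (only option left). Eliminate 13 elsewhere: M, P.
N has just one choice, so N = 9. So M, O can't be 9.
O's domain is down to {5}, so O = 5. Remove 5 from M, P.
M's domain is down to {11}, so M = 11. Strike 11 from P.
P's domain is down to {7}, so P = 7.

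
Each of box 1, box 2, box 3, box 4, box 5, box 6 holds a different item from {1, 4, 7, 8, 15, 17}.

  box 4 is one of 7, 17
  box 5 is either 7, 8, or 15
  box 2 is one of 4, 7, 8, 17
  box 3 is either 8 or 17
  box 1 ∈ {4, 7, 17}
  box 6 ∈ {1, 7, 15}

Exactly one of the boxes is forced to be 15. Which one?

box 5

The 6 variables draw from only 6 values {1, 4, 7, 8, 15, 17}, so each is used; only box 6 can be 1, hence box 6 = 1.
Among the 5 still-open variables, 15 fits only box 5 (and all 5 values in {4, 7, 8, 15, 17} must be used), so box 5 = 15.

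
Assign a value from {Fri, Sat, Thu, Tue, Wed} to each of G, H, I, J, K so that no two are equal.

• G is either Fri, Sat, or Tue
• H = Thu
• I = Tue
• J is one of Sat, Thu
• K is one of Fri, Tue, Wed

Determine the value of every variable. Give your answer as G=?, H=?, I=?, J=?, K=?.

G=Fri, H=Thu, I=Tue, J=Sat, K=Wed

H's domain is down to {Thu}, so H = Thu. Remove Thu from J.
I must be Tue (only option left). Strike Tue from G, K.
That leaves J = Sat. Eliminate Sat elsewhere: G.
G's domain is down to {Fri}, so G = Fri. Eliminate Fri elsewhere: K.
K must be Wed (only option left).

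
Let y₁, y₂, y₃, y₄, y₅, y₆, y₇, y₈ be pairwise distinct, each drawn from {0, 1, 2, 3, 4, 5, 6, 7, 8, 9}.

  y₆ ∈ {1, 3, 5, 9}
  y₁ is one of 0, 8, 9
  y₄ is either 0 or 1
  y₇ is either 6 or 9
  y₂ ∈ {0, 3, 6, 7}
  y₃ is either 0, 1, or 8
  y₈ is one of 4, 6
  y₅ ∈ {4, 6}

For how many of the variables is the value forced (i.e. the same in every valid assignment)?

1

The 2 variables y₅ and y₈ are confined to {4, 6}, which locks those values in; drop them from y₂, y₇.
y₇ must be 9 (only option left). Eliminate 9 elsewhere: y₁, y₆.
The 3 variables y₁, y₃, y₄ are confined to {0, 1, 8}, which locks those values in; drop them from y₂, y₆.
Determined: y₇=9. The other variables each still have more than one consistent value. That makes 1.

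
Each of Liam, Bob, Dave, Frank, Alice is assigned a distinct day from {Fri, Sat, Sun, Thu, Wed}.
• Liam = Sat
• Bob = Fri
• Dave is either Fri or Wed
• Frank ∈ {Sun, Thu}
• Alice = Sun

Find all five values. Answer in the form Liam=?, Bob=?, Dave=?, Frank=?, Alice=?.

Liam's domain is down to {Sat}, so Liam = Sat.
Bob's domain is down to {Fri}, so Bob = Fri. So Dave can't be Fri.
Dave must be Wed (only option left).
Alice has just one choice, so Alice = Sun. Strike Sun from Frank.
That leaves Frank = Thu.

Liam=Sat, Bob=Fri, Dave=Wed, Frank=Thu, Alice=Sun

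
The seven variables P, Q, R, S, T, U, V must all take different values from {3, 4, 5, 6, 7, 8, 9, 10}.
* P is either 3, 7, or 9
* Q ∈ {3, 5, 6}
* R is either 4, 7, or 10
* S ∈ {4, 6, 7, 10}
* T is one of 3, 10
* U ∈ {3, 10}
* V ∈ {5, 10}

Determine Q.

The 7 variables together cover exactly {3, 4, 5, 6, 7, 9, 10} — 7 values for 7 variables — and 9 appears only in P's list, so P = 9.
The 2 variables T and U are confined to {3, 10}, which locks those values in; drop them from Q, R, S, V.
V's domain is down to {5}, so V = 5. Eliminate 5 elsewhere: Q.
So Q = 6.

6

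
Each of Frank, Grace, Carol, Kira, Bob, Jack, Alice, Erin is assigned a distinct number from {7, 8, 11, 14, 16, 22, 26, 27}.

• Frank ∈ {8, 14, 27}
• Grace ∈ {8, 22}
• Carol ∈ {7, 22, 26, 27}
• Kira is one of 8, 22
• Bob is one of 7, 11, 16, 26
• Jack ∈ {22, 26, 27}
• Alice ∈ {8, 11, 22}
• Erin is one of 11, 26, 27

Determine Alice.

The 8 variables draw from only 8 values {7, 8, 11, 14, 16, 22, 26, 27}, so each is used; only Frank can be 14, hence Frank = 14.
The 7 still-open variables together cover exactly {7, 8, 11, 16, 22, 26, 27} — 7 values for 7 variables — and 16 appears only in Bob's list, so Bob = 16.
Among the 6 still-open variables, 7 fits only Carol (and all 6 values in {7, 8, 11, 22, 26, 27} must be used), so Carol = 7.
The 2 variables Grace and Kira are confined to {8, 22}, which locks those values in; drop them from Jack, Alice.
So Alice = 11.

11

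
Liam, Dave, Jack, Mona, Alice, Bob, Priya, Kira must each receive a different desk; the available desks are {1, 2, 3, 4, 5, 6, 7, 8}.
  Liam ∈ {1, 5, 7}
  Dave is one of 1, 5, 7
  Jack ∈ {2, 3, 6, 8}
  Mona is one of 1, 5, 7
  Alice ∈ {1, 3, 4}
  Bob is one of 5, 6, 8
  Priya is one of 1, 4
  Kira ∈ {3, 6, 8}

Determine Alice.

The 8 variables together cover exactly {1, 2, 3, 4, 5, 6, 7, 8} — 8 values for 8 variables — and 2 appears only in Jack's list, so Jack = 2.
Liam, Dave, Mona share exactly the 3 values {1, 5, 7}; by pigeonhole those values go to them, so strike 1, 5, 7 from Alice, Bob, Priya.
Priya's domain is down to {4}, so Priya = 4. Remove 4 from Alice.
So Alice = 3.

3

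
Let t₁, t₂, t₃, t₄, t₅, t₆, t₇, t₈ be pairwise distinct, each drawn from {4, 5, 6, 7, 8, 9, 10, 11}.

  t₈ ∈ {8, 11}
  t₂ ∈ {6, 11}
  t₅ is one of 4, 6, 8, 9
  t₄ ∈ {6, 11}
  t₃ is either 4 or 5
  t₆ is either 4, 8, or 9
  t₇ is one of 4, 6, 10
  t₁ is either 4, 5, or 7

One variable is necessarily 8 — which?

t₈

Among the 8 variables, 7 fits only t₁ (and all 8 values in {4, 5, 6, 7, 8, 9, 10, 11} must be used), so t₁ = 7.
Among the 7 still-open variables, 5 fits only t₃ (and all 7 values in {4, 5, 6, 8, 9, 10, 11} must be used), so t₃ = 5.
The 6 still-open variables together cover exactly {4, 6, 8, 9, 10, 11} — 6 values for 6 variables — and 10 appears only in t₇'s list, so t₇ = 10.
t₂ and t₄ share exactly the 2 values {6, 11}; by pigeonhole those values go to them, so strike 6, 11 from t₅, t₈.
So 8 goes to t₈.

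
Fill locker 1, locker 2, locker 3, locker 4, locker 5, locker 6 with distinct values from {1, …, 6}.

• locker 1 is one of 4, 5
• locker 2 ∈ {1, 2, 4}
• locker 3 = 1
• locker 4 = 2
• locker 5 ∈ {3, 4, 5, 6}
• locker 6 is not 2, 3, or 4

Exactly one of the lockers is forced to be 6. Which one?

locker 6

locker 3 has just one choice, so locker 3 = 1. Strike 1 from locker 2, locker 6.
That leaves locker 4 = 2. Remove 2 from locker 2.
locker 2's domain is down to {4}, so locker 2 = 4. Remove 4 from locker 1, locker 5.
That leaves locker 1 = 5. So locker 5, locker 6 can't be 5.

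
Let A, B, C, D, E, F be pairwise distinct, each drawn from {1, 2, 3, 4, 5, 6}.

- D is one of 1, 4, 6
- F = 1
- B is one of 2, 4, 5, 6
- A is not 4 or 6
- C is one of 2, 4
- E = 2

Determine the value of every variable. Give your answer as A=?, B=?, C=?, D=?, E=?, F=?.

A=3, B=5, C=4, D=6, E=2, F=1

E has just one choice, so E = 2. Eliminate 2 elsewhere: A, B, C.
F must be 1 (only option left). Strike 1 from A, D.
That leaves C = 4. Remove 4 from B, D.
That leaves D = 6. Eliminate 6 elsewhere: B.
B's domain is down to {5}, so B = 5. Eliminate 5 elsewhere: A.
A must be 3 (only option left).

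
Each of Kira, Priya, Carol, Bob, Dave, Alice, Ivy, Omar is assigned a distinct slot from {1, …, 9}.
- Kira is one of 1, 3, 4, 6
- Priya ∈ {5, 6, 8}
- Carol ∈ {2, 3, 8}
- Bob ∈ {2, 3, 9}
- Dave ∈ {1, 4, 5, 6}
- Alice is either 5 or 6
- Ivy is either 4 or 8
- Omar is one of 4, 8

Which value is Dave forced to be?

Among the 8 variables, 9 fits only Bob (and all 8 values in {1, 2, 3, 4, 5, 6, 8, 9} must be used), so Bob = 9.
The 7 still-open variables together cover exactly {1, 2, 3, 4, 5, 6, 8} — 7 values for 7 variables — and 2 appears only in Carol's list, so Carol = 2.
The 6 still-open variables draw from only 6 values {1, 3, 4, 5, 6, 8}, so each is used; only Kira can be 3, hence Kira = 3.
Among the 5 still-open variables, 1 fits only Dave (and all 5 values in {1, 4, 5, 6, 8} must be used), so Dave = 1.

1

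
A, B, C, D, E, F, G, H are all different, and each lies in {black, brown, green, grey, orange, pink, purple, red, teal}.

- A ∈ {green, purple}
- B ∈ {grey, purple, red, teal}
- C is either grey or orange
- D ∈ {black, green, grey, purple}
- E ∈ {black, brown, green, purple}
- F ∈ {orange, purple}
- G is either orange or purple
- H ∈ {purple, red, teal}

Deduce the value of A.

The 8 variables draw from only 8 values {black, brown, green, grey, orange, purple, red, teal}, so each is used; only E can be brown, hence E = brown.
The 7 still-open variables together cover exactly {black, green, grey, orange, purple, red, teal} — 7 values for 7 variables — and black appears only in D's list, so D = black.
The 6 still-open variables together cover exactly {green, grey, orange, purple, red, teal} — 6 values for 6 variables — and green appears only in A's list, so A = green.

green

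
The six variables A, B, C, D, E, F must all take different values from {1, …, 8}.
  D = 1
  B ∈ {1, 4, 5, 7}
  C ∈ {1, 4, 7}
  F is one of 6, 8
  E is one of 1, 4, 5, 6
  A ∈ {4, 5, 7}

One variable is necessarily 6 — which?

E

D's domain is down to {1}, so D = 1. Remove 1 from B, C, E.
The 5 still-open variables draw from only 5 values {4, 5, 6, 7, 8}, so each is used; only F can be 8, hence F = 8.
Among the 4 still-open variables, 6 fits only E (and all 4 values in {4, 5, 6, 7} must be used), so E = 6.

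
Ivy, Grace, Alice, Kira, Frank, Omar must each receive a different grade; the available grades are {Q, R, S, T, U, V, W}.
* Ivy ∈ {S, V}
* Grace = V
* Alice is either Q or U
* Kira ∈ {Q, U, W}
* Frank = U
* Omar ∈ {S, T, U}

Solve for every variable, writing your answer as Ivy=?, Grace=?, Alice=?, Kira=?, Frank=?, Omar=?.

Ivy=S, Grace=V, Alice=Q, Kira=W, Frank=U, Omar=T

Grace must be V (only option left). Eliminate V elsewhere: Ivy.
Frank must be U (only option left). Remove U from Alice, Kira, Omar.
Ivy must be S (only option left). So Omar can't be S.
That leaves Alice = Q. Strike Q from Kira.
Kira's domain is down to {W}, so Kira = W.
Omar must be T (only option left).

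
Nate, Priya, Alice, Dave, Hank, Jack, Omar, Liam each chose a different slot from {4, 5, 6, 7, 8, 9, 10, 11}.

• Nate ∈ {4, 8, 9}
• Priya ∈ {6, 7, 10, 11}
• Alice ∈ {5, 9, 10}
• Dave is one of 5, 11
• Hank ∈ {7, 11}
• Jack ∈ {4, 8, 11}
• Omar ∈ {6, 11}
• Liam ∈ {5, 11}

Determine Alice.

9

The 2 variables Dave and Liam are confined to {5, 11}, which locks those values in; drop them from Priya, Alice, Hank, Jack, Omar.
Hank has just one choice, so Hank = 7. So Priya can't be 7.
Omar's domain is down to {6}, so Omar = 6. Eliminate 6 elsewhere: Priya.
That leaves Priya = 10. Eliminate 10 elsewhere: Alice.
So Alice = 9.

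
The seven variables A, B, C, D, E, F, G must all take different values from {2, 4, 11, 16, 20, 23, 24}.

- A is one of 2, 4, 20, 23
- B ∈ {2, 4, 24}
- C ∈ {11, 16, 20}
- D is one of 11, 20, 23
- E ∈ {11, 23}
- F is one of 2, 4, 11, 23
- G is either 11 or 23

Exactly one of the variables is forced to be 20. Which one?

The 7 variables draw from only 7 values {2, 4, 11, 16, 20, 23, 24}, so each is used; only C can be 16, hence C = 16.
Among the 6 still-open variables, 24 fits only B (and all 6 values in {2, 4, 11, 20, 23, 24} must be used), so B = 24.
The 2 variables E and G are confined to {11, 23}, which locks those values in; drop them from A, D, F.
So 20 goes to D.

D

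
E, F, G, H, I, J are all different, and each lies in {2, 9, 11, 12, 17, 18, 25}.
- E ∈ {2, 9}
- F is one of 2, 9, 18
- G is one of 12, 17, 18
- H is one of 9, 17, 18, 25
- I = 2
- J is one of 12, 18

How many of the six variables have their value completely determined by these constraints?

I has just one choice, so I = 2. So E, F can't be 2.
E's domain is down to {9}, so E = 9. Remove 9 from F, H.
That leaves F = 18. Remove 18 from G, H, J.
J has just one choice, so J = 12. Remove 12 from G.
G must be 17 (only option left). Remove 17 from H.
That leaves H = 25.
Every variable is fixed: E=9, F=18, G=17, H=25, I=2, J=12. That makes 6.

6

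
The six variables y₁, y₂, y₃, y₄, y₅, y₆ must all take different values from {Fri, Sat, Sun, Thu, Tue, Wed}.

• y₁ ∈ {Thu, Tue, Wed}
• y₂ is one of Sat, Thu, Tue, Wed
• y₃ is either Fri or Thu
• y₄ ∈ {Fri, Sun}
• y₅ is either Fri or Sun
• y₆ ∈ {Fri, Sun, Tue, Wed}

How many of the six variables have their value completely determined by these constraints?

2

The 6 variables draw from only 6 values {Fri, Sat, Sun, Thu, Tue, Wed}, so each is used; only y₂ can be Sat, hence y₂ = Sat.
The 2 variables y₄ and y₅ are confined to {Fri, Sun}, which locks those values in; drop them from y₃, y₆.
y₃ has just one choice, so y₃ = Thu. Eliminate Thu elsewhere: y₁.
Determined: y₂=Sat, y₃=Thu. The other variables each still have more than one consistent value. That makes 2.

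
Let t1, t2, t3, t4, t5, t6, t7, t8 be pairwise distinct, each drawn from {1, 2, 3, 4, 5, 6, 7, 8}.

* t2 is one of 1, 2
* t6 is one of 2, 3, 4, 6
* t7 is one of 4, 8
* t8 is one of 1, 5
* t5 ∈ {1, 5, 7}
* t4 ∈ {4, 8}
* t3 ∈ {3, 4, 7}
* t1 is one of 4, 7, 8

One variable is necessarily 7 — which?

Among the 8 variables, 6 fits only t6 (and all 8 values in {1, 2, 3, 4, 5, 6, 7, 8} must be used), so t6 = 6.
The 7 still-open variables draw from only 7 values {1, 2, 3, 4, 5, 7, 8}, so each is used; only t2 can be 2, hence t2 = 2.
The 6 still-open variables together cover exactly {1, 3, 4, 5, 7, 8} — 6 values for 6 variables — and 3 appears only in t3's list, so t3 = 3.
t4 and t7 between them cover only {4, 8} — a naked pair. Remove those values from t1.
So 7 goes to t1.

t1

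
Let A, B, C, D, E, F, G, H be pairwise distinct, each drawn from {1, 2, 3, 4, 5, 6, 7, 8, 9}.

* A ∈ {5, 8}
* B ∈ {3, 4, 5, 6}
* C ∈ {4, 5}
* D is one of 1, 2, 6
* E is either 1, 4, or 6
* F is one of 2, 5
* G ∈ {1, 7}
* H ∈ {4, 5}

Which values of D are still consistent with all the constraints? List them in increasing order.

1, 6

The 8 variables draw from only 8 values {1, 2, 3, 4, 5, 6, 7, 8}, so each is used; only B can be 3, hence B = 3.
Among the 7 still-open variables, 7 fits only G (and all 7 values in {1, 2, 4, 5, 6, 7, 8} must be used), so G = 7.
The 6 still-open variables draw from only 6 values {1, 2, 4, 5, 6, 8}, so each is used; only A can be 8, hence A = 8.
C and H between them cover only {4, 5} — a naked pair. Remove those values from E, F.
F has just one choice, so F = 2. Remove 2 from D.
No further eliminations apply; D can still be any of 1, 6.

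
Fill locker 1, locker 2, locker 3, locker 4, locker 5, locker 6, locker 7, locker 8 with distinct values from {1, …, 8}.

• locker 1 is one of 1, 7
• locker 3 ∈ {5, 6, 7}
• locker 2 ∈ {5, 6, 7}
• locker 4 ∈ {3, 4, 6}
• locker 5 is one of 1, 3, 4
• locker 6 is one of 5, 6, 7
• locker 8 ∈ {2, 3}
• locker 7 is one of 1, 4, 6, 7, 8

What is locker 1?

1

Among the 8 variables, 2 fits only locker 8 (and all 8 values in {1, 2, 3, 4, 5, 6, 7, 8} must be used), so locker 8 = 2.
The 7 still-open variables draw from only 7 values {1, 3, 4, 5, 6, 7, 8}, so each is used; only locker 7 can be 8, hence locker 7 = 8.
locker 2, locker 3, locker 6 between them cover only {5, 6, 7} — a naked triple. Remove those values from locker 1, locker 4.
So locker 1 = 1.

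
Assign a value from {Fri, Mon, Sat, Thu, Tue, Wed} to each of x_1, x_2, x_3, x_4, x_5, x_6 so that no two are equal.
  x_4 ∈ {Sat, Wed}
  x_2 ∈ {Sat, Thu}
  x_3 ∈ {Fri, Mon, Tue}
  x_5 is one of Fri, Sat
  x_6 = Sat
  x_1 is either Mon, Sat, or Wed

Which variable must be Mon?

x_6 must be Sat (only option left). Strike Sat from x_1, x_2, x_4, x_5.
x_2's domain is down to {Thu}, so x_2 = Thu.
x_4's domain is down to {Wed}, so x_4 = Wed. Strike Wed from x_1.
So Mon goes to x_1.

x_1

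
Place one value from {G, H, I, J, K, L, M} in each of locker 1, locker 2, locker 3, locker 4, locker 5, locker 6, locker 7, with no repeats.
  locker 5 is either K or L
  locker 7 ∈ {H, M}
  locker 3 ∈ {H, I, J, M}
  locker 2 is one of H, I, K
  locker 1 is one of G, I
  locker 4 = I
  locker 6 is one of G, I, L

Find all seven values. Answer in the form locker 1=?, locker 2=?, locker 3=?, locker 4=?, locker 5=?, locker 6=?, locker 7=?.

locker 1=G, locker 2=H, locker 3=J, locker 4=I, locker 5=K, locker 6=L, locker 7=M

locker 4 must be I (only option left). So locker 1, locker 2, locker 3, locker 6 can't be I.
locker 1's domain is down to {G}, so locker 1 = G. Remove G from locker 6.
locker 6 has just one choice, so locker 6 = L. Strike L from locker 5.
That leaves locker 5 = K. So locker 2 can't be K.
locker 2 has just one choice, so locker 2 = H. So locker 3, locker 7 can't be H.
locker 7 has just one choice, so locker 7 = M. Eliminate M elsewhere: locker 3.
locker 3's domain is down to {J}, so locker 3 = J.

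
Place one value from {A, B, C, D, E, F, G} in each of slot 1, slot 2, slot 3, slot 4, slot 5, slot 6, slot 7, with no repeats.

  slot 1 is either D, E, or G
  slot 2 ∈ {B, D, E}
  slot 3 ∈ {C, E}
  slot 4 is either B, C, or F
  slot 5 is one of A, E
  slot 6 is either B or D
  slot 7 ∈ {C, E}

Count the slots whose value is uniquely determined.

The 7 variables draw from only 7 values {A, B, C, D, E, F, G}, so each is used; only slot 5 can be A, hence slot 5 = A.
The 6 still-open variables draw from only 6 values {B, C, D, E, F, G}, so each is used; only slot 4 can be F, hence slot 4 = F.
The 5 still-open variables together cover exactly {B, C, D, E, G} — 5 values for 5 variables — and G appears only in slot 1's list, so slot 1 = G.
The 2 variables slot 3 and slot 7 are confined to {C, E}, which locks those values in; drop them from slot 2.
Determined: slot 1=G, slot 4=F, slot 5=A. The other slots each still have more than one consistent value. That makes 3.

3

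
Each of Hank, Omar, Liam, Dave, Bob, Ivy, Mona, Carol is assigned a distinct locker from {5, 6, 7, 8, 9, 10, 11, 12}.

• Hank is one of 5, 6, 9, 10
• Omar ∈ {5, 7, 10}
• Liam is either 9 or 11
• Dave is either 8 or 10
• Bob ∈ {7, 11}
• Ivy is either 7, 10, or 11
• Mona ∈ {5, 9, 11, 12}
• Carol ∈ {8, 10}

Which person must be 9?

Liam

Among the 8 variables, 6 fits only Hank (and all 8 values in {5, 6, 7, 8, 9, 10, 11, 12} must be used), so Hank = 6.
The 7 still-open variables together cover exactly {5, 7, 8, 9, 10, 11, 12} — 7 values for 7 variables — and 12 appears only in Mona's list, so Mona = 12.
Among the 6 still-open variables, 5 fits only Omar (and all 6 values in {5, 7, 8, 9, 10, 11} must be used), so Omar = 5.
The 5 still-open variables together cover exactly {7, 8, 9, 10, 11} — 5 values for 5 variables — and 9 appears only in Liam's list, so Liam = 9.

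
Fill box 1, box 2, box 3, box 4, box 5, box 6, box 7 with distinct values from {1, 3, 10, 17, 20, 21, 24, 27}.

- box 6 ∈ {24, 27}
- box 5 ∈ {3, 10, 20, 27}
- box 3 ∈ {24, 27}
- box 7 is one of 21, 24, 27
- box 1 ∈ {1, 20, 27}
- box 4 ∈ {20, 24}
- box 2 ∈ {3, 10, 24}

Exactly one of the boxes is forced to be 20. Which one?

Among the 7 variables, 1 fits only box 1 (and all 7 values in {1, 3, 10, 20, 21, 24, 27} must be used), so box 1 = 1.
Among the 6 still-open variables, 21 fits only box 7 (and all 6 values in {3, 10, 20, 21, 24, 27} must be used), so box 7 = 21.
box 3 and box 6 between them cover only {24, 27} — a naked pair. Remove those values from box 2, box 4, box 5.
So 20 goes to box 4.

box 4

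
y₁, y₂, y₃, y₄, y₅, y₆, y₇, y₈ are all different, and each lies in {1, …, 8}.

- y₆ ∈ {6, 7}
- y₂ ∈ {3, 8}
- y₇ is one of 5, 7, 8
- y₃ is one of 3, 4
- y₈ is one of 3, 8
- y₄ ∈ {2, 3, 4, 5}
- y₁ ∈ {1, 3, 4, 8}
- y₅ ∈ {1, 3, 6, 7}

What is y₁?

1

Among the 8 variables, 2 fits only y₄ (and all 8 values in {1, 2, 3, 4, 5, 6, 7, 8} must be used), so y₄ = 2.
The 7 still-open variables draw from only 7 values {1, 3, 4, 5, 6, 7, 8}, so each is used; only y₇ can be 5, hence y₇ = 5.
y₂ and y₈ share exactly the 2 values {3, 8}; by pigeonhole those values go to them, so strike 3, 8 from y₁, y₃, y₅.
y₃ must be 4 (only option left). Remove 4 from y₁.
So y₁ = 1.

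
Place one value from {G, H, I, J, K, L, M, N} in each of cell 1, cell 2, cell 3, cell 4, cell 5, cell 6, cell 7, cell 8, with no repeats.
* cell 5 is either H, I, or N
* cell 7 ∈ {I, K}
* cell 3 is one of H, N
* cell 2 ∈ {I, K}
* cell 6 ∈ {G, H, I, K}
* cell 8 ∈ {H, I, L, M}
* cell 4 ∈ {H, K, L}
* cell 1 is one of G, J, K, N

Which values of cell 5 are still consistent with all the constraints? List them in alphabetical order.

Among the 8 variables, J fits only cell 1 (and all 8 values in {G, H, I, J, K, L, M, N} must be used), so cell 1 = J.
The 7 still-open variables together cover exactly {G, H, I, K, L, M, N} — 7 values for 7 variables — and G appears only in cell 6's list, so cell 6 = G.
Among the 6 still-open variables, M fits only cell 8 (and all 6 values in {H, I, K, L, M, N} must be used), so cell 8 = M.
The 5 still-open variables draw from only 5 values {H, I, K, L, N}, so each is used; only cell 4 can be L, hence cell 4 = L.
cell 2 and cell 7 between them cover only {I, K} — a naked pair. Remove those values from cell 5.
No further eliminations apply; cell 5 can still be any of H, N.

H, N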